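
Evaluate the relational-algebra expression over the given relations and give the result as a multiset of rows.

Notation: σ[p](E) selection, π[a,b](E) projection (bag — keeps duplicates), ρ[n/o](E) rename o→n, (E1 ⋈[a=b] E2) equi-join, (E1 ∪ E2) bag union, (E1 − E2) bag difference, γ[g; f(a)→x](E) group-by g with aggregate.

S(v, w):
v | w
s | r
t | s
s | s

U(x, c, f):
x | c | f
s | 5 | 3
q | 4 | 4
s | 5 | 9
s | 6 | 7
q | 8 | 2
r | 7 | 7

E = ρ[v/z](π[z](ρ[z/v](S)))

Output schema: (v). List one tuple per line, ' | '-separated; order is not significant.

Per-node cardinality:
  S → 3
  ρ[z/v](S) → 3
  π[z](ρ[z/v](S)) → 3
  ρ[v/z](π[z](ρ[z/v](S))) → 3

== RESULT ==
v
s
s
t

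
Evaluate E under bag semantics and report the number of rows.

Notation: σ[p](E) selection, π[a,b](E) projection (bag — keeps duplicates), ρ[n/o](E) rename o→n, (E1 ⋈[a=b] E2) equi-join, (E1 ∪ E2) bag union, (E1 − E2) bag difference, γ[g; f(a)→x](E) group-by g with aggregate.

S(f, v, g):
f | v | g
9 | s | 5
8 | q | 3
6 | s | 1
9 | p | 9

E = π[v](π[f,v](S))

Subexpression sizes:
  S → 4
  π[f,v](S) → 4
  π[v](π[f,v](S)) → 4

|E| = 4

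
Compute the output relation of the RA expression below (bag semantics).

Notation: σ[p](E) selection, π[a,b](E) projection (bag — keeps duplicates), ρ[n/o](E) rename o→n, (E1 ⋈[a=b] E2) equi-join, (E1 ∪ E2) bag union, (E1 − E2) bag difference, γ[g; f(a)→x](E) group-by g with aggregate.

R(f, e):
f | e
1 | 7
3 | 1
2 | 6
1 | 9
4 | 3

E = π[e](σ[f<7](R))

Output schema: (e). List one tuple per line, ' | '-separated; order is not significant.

Subexpression sizes:
  R → 5
  σ[f<7](R) → 5
  π[e](σ[f<7](R)) → 5

== RESULT ==
e
1
3
6
7
9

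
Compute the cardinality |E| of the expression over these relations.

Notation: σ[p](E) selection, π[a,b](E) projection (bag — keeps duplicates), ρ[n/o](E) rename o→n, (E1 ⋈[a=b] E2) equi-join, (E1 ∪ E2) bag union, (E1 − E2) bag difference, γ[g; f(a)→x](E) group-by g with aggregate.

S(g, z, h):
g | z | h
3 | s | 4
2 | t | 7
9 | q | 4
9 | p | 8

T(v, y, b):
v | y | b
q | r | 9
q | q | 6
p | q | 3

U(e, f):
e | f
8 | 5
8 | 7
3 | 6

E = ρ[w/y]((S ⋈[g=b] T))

Row counts bottom-up:
  S → 4
  T → 3
  (S ⋈[g=b] T) → 3
  ρ[w/y]((S ⋈[g=b] T)) → 3

|E| = 3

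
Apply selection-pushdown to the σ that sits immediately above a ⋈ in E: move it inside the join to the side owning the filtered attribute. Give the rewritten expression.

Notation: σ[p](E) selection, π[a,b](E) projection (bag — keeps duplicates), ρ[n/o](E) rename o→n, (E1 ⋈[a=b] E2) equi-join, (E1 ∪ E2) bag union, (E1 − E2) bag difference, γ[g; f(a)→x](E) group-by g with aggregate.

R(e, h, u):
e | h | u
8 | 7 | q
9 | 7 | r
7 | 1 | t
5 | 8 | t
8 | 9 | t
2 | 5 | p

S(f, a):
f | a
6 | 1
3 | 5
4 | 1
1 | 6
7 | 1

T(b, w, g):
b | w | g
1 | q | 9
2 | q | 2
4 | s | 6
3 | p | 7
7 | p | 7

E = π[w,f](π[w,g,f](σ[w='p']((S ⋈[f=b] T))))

σ filters on w, owned by the right side.
E' = π[w,f](π[w,g,f]((S ⋈[f=b] σ[w='p'](T))))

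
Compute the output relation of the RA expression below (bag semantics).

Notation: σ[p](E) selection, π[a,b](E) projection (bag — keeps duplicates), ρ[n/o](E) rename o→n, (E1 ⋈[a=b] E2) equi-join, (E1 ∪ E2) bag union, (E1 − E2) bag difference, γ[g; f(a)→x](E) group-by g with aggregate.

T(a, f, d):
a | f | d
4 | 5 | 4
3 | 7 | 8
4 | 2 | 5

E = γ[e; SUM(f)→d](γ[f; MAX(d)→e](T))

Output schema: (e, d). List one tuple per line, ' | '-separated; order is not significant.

Stepwise |·|:
  T → 3
  γ[f; MAX(d)→e](T) → 3
  γ[e; SUM(f)→d](γ[f; MAX(d)→e](T)) → 3

== RESULT ==
e | d
4 | 5
5 | 2
8 | 7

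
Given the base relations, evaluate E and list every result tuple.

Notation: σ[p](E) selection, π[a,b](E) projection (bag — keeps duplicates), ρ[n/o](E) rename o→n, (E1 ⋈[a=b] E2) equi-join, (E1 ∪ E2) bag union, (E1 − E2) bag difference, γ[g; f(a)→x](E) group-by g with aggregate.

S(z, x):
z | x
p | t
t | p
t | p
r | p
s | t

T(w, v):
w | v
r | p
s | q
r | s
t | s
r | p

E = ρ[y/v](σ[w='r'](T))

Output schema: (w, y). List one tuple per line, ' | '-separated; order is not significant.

Per-node cardinality:
  T → 5
  σ[w='r'](T) → 3
  ρ[y/v](σ[w='r'](T)) → 3

== RESULT ==
w | y
r | p
r | p
r | s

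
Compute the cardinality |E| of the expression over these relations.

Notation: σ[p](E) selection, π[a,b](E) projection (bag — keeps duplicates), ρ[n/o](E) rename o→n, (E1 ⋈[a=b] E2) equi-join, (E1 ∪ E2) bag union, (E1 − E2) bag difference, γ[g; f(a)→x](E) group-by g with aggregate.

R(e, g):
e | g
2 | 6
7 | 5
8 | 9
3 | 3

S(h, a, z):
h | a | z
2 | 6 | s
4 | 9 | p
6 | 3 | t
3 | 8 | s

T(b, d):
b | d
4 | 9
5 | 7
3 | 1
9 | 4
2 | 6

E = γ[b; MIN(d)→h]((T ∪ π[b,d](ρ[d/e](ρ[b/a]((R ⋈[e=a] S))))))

Per-node cardinality:
  T → 5
  R → 4
  S → 4
  (R ⋈[e=a] S) → 2
  ρ[b/a]((R ⋈[e=a] S)) → 2
  ρ[d/e](ρ[b/a]((R ⋈[e=a] S))) → 2
  π[b,d](ρ[d/e](ρ[b/a]((R ⋈[e=a] S)))) → 2
  (T ∪ π[b,d](ρ[d/e](ρ[b/a]((R ⋈[e=a] S))))) → 7
  γ[b; MIN(d)→h]((T ∪ π[b,d](ρ[d/e](ρ[b/a]((R ⋈[e=a] S)))))) → 6

|E| = 6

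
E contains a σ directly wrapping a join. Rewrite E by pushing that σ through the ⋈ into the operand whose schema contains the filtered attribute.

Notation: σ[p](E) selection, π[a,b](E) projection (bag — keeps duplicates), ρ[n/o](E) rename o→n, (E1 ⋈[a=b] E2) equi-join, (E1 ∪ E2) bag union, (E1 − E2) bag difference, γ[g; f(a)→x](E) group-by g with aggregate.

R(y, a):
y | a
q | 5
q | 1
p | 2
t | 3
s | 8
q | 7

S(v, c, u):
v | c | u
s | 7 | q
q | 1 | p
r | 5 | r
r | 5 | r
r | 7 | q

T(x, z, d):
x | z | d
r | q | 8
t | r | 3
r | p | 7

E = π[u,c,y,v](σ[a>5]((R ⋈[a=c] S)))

σ filters on a, owned by the left side.
E' = π[u,c,y,v]((σ[a>5](R) ⋈[a=c] S))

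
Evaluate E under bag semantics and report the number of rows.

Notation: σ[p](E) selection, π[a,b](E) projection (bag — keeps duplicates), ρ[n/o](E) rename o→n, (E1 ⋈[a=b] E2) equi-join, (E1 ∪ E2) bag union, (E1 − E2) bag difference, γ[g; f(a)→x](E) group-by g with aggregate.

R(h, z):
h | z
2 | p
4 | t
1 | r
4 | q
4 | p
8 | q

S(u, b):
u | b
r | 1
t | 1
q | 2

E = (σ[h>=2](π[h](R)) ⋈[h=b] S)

Row counts bottom-up:
  R → 6
  π[h](R) → 6
  σ[h>=2](π[h](R)) → 5
  S → 3
  (σ[h>=2](π[h](R)) ⋈[h=b] S) → 1

|E| = 1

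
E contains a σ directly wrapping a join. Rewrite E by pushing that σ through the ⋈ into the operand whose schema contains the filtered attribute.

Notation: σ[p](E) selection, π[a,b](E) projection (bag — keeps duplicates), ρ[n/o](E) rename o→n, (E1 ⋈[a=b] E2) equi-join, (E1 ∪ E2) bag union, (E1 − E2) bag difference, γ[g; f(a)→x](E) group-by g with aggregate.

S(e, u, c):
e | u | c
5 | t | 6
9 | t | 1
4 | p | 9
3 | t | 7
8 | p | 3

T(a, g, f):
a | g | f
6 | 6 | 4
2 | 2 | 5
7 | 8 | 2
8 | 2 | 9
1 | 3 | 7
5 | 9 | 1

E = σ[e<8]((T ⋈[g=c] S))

σ filters on e, owned by the right side.
E' = (T ⋈[g=c] σ[e<8](S))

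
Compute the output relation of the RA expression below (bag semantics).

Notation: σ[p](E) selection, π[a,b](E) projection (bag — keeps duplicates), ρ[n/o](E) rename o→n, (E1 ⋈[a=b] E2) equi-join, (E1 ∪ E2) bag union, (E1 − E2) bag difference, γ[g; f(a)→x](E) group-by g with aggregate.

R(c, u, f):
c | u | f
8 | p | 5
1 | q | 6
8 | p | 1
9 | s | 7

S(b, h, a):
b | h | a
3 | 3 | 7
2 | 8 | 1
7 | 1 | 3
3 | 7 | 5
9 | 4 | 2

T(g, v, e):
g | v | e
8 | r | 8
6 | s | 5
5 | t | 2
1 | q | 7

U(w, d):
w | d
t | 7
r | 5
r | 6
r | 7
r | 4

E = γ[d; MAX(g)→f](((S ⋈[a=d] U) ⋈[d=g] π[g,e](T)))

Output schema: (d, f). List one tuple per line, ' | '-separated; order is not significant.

Row counts bottom-up:
  S → 5
  U → 5
  (S ⋈[a=d] U) → 3
  T → 4
  π[g,e](T) → 4
  ((S ⋈[a=d] U) ⋈[d=g] π[g,e](T)) → 1
  γ[d; MAX(g)→f](((S ⋈[a=d] U) ⋈[d=g] π[g,e](T))) → 1

== RESULT ==
d | f
5 | 5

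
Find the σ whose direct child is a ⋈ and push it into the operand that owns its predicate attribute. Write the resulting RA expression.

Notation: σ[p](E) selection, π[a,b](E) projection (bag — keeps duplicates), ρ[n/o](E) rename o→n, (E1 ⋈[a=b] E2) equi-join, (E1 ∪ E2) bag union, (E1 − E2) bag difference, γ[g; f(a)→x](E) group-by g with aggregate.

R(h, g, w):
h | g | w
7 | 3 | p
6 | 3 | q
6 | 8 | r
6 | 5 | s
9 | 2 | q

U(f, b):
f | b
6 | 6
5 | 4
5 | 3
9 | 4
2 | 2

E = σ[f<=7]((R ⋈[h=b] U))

σ filters on f, owned by the right side.
E' = (R ⋈[h=b] σ[f<=7](U))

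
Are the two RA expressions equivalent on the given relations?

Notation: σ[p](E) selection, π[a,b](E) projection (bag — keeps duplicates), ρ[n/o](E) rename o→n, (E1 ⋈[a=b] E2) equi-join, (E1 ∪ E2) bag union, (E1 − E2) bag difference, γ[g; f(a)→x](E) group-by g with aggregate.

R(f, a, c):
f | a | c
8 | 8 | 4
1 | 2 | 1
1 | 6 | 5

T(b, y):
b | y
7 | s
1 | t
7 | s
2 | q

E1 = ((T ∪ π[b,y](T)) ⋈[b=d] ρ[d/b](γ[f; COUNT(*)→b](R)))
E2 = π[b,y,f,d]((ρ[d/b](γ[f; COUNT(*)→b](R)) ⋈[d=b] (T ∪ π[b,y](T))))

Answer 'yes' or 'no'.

E1 stepwise |·|:
  T → 4
  T → 4
  π[b,y](T) → 4
  (T ∪ π[b,y](T)) → 8
  R → 3
  γ[f; COUNT(*)→b](R) → 2
  ρ[d/b](γ[f; COUNT(*)→b](R)) → 2
  ((T ∪ π[b,y](T)) ⋈[b=d] ρ[d/b](γ[f; COUNT(*)→b](R))) → 4
E2 stepwise |·|:
  R → 3
  γ[f; COUNT(*)→b](R) → 2
  ρ[d/b](γ[f; COUNT(*)→b](R)) → 2
  T → 4
  T → 4
  π[b,y](T) → 4
  (T ∪ π[b,y](T)) → 8
  (ρ[d/b](γ[f; COUNT(*)→b](R)) ⋈[d=b] (T ∪ π[b,y](T))) → 4
  π[b,y,f,d]((ρ[d/b](γ[f; COUNT(*)→b](R)) ⋈[d=b] (T ∪ π[b,y](T)))) → 4

E1 and E2 produce the same multiset:
b | y | f | d
1 | t | 8 | 1
1 | t | 8 | 1
2 | q | 1 | 2
2 | q | 1 | 2

yes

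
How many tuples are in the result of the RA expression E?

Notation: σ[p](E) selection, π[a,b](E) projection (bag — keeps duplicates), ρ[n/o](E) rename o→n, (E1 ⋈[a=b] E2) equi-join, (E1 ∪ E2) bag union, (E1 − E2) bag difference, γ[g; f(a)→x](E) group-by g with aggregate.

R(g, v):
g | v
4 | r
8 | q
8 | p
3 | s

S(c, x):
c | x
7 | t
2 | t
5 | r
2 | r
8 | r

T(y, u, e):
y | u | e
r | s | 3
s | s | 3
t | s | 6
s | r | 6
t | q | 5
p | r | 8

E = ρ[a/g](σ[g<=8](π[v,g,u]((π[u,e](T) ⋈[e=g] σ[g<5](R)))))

Subexpression sizes:
  T → 6
  π[u,e](T) → 6
  R → 4
  σ[g<5](R) → 2
  (π[u,e](T) ⋈[e=g] σ[g<5](R)) → 2
  π[v,g,u]((π[u,e](T) ⋈[e=g] σ[g<5](R))) → 2
  σ[g<=8](π[v,g,u]((π[u,e](T) ⋈[e=g] σ[g<5](R)))) → 2
  ρ[a/g](σ[g<=8](π[v,g,u]((π[u,e](T) ⋈[e=g] σ[g<5](R))))) → 2

|E| = 2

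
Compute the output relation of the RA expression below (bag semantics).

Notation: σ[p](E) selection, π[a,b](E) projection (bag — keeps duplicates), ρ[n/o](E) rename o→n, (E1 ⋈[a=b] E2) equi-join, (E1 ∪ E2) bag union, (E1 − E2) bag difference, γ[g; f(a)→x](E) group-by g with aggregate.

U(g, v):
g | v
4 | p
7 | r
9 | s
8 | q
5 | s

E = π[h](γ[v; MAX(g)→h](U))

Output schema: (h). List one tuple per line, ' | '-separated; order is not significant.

Stepwise |·|:
  U → 5
  γ[v; MAX(g)→h](U) → 4
  π[h](γ[v; MAX(g)→h](U)) → 4

== RESULT ==
h
4
7
8
9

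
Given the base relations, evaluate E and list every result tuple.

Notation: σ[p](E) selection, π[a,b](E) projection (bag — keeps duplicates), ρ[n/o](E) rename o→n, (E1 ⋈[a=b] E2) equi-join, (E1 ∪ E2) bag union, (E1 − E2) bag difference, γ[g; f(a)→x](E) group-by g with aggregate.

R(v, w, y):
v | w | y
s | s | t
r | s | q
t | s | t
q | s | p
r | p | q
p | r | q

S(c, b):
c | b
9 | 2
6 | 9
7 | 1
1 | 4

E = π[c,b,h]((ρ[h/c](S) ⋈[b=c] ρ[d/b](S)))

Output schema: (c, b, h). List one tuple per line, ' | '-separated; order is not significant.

Stepwise |·|:
  S → 4
  ρ[h/c](S) → 4
  S → 4
  ρ[d/b](S) → 4
  (ρ[h/c](S) ⋈[b=c] ρ[d/b](S)) → 2
  π[c,b,h]((ρ[h/c](S) ⋈[b=c] ρ[d/b](S))) → 2

== RESULT ==
c | b | h
1 | 1 | 7
9 | 9 | 6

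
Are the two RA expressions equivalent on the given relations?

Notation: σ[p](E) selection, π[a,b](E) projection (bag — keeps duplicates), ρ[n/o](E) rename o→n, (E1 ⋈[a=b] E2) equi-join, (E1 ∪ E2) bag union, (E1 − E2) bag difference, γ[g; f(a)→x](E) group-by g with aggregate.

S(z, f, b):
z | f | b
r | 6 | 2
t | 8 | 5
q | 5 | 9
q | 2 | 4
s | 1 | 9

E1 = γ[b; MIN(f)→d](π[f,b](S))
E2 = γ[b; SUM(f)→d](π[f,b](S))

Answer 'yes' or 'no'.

E1 stepwise |·|:
  S → 5
  π[f,b](S) → 5
  γ[b; MIN(f)→d](π[f,b](S)) → 4
E2 stepwise |·|:
  S → 5
  π[f,b](S) → 5
  γ[b; SUM(f)→d](π[f,b](S)) → 4

E1 result:
b | d
2 | 6
4 | 2
5 | 8
9 | 1
E2 result:
b | d
2 | 6
4 | 2
5 | 8
9 | 6
Witness: (9, 6) appears 0× in E1 but 1× in E2.

no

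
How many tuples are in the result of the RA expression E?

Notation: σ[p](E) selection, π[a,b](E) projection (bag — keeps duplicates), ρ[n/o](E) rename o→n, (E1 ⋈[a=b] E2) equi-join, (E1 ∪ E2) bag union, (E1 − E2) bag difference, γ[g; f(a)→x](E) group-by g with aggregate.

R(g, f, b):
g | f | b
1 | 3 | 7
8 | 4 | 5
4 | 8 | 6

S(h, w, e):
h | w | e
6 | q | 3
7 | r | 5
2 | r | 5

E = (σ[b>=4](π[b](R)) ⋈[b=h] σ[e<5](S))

Stepwise |·|:
  R → 3
  π[b](R) → 3
  σ[b>=4](π[b](R)) → 3
  S → 3
  σ[e<5](S) → 1
  (σ[b>=4](π[b](R)) ⋈[b=h] σ[e<5](S)) → 1

|E| = 1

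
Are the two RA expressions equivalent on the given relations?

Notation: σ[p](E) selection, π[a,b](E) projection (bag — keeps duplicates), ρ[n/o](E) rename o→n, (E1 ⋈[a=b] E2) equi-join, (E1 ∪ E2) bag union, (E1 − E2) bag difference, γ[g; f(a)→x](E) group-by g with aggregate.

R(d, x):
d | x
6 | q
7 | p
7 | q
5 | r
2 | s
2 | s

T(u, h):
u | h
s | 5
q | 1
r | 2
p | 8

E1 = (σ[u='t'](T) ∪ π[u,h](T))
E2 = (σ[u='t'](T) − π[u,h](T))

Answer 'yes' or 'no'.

E1 stepwise |·|:
  T → 4
  σ[u='t'](T) → 0
  T → 4
  π[u,h](T) → 4
  (σ[u='t'](T) ∪ π[u,h](T)) → 4
E2 stepwise |·|:
  T → 4
  σ[u='t'](T) → 0
  T → 4
  π[u,h](T) → 4
  (σ[u='t'](T) − π[u,h](T)) → 0

E1 result:
u | h
p | 8
q | 1
r | 2
s | 5
E2 result:
u | h
(0 rows)
Witness: ('s', 5) appears 1× in E1 but 0× in E2.

no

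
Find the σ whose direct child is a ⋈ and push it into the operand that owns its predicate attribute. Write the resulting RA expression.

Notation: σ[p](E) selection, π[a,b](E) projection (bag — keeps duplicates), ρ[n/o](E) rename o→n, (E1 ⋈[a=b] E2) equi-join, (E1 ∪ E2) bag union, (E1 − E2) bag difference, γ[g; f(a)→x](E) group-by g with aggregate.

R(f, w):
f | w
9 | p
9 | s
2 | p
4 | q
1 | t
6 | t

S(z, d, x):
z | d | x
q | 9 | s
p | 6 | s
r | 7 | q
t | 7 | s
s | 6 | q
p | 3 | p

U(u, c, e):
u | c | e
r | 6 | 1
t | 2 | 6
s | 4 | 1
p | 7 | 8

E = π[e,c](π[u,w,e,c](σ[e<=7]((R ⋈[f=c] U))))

σ filters on e, owned by the right side.
E' = π[e,c](π[u,w,e,c]((R ⋈[f=c] σ[e<=7](U))))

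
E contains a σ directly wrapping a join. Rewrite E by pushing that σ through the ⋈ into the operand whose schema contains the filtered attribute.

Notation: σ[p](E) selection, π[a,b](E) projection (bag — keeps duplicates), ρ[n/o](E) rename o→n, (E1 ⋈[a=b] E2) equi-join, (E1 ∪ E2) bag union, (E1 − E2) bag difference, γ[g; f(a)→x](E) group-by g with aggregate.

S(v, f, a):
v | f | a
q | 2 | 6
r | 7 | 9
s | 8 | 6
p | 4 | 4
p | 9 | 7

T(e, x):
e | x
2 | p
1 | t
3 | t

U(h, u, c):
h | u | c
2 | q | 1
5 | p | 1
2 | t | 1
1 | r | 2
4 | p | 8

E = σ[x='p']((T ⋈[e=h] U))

σ filters on x, owned by the left side.
E' = (σ[x='p'](T) ⋈[e=h] U)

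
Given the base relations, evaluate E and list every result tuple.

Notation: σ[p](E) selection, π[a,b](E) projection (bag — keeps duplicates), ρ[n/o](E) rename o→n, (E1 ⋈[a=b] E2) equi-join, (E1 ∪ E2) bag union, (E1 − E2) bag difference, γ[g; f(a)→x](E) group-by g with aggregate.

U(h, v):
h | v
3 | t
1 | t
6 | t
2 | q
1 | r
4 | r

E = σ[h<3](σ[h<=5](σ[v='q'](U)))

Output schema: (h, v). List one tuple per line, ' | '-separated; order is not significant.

Stepwise |·|:
  U → 6
  σ[v='q'](U) → 1
  σ[h<=5](σ[v='q'](U)) → 1
  σ[h<3](σ[h<=5](σ[v='q'](U))) → 1

== RESULT ==
h | v
2 | q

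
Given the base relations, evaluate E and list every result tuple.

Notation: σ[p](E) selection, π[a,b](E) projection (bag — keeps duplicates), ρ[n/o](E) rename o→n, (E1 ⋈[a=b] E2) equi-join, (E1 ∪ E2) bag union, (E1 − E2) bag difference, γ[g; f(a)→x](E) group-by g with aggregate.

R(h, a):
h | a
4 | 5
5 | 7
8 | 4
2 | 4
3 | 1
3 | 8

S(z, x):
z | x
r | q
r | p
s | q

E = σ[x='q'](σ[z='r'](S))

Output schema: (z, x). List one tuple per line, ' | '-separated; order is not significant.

Stepwise |·|:
  S → 3
  σ[z='r'](S) → 2
  σ[x='q'](σ[z='r'](S)) → 1

== RESULT ==
z | x
r | q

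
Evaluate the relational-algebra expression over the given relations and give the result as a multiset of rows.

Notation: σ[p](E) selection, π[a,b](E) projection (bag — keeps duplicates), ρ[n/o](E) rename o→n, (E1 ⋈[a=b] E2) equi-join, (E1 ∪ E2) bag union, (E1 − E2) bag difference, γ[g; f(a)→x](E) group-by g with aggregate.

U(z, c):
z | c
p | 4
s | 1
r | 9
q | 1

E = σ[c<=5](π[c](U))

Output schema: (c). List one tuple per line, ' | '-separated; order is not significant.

Row counts bottom-up:
  U → 4
  π[c](U) → 4
  σ[c<=5](π[c](U)) → 3

== RESULT ==
c
1
1
4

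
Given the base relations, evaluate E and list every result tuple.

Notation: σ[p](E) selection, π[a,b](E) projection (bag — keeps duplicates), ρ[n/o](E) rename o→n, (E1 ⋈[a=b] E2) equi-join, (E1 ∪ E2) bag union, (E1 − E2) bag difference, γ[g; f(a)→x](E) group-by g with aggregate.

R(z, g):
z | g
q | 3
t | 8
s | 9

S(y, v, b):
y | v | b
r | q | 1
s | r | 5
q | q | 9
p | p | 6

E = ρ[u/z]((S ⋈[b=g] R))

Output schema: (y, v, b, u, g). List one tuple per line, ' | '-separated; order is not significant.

Stepwise |·|:
  S → 4
  R → 3
  (S ⋈[b=g] R) → 1
  ρ[u/z]((S ⋈[b=g] R)) → 1

== RESULT ==
y | v | b | u | g
q | q | 9 | s | 9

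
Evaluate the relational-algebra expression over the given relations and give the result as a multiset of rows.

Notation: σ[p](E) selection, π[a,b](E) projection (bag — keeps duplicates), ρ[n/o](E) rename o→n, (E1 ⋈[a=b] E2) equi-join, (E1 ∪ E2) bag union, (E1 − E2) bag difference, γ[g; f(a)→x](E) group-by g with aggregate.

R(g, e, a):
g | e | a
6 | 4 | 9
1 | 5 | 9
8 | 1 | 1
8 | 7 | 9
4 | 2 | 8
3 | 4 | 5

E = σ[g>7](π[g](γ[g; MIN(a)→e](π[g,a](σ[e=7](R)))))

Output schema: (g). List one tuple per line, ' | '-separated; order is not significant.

Stepwise |·|:
  R → 6
  σ[e=7](R) → 1
  π[g,a](σ[e=7](R)) → 1
  γ[g; MIN(a)→e](π[g,a](σ[e=7](R))) → 1
  π[g](γ[g; MIN(a)→e](π[g,a](σ[e=7](R)))) → 1
  σ[g>7](π[g](γ[g; MIN(a)→e](π[g,a](σ[e=7](R))))) → 1

== RESULT ==
g
8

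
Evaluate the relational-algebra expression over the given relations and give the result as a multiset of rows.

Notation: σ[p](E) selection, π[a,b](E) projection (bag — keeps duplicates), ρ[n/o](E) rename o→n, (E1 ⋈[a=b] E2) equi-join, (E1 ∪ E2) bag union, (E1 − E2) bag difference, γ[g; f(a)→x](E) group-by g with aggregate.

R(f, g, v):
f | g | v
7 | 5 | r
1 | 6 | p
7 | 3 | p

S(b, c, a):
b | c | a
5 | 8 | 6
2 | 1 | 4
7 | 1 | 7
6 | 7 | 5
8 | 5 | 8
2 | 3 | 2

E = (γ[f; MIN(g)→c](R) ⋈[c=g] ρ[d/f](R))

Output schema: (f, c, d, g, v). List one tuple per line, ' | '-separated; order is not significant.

Per-node cardinality:
  R → 3
  γ[f; MIN(g)→c](R) → 2
  R → 3
  ρ[d/f](R) → 3
  (γ[f; MIN(g)→c](R) ⋈[c=g] ρ[d/f](R)) → 2

== RESULT ==
f | c | d | g | v
1 | 6 | 1 | 6 | p
7 | 3 | 7 | 3 | p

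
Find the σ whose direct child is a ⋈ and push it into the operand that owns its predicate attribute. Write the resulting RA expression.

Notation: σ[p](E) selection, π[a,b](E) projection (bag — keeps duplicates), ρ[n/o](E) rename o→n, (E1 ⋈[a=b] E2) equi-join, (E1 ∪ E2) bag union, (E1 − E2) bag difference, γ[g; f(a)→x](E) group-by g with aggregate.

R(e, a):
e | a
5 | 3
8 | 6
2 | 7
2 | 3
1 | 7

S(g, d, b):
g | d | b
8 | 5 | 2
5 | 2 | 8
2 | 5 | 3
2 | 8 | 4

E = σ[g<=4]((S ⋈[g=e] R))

σ filters on g, owned by the left side.
E' = (σ[g<=4](S) ⋈[g=e] R)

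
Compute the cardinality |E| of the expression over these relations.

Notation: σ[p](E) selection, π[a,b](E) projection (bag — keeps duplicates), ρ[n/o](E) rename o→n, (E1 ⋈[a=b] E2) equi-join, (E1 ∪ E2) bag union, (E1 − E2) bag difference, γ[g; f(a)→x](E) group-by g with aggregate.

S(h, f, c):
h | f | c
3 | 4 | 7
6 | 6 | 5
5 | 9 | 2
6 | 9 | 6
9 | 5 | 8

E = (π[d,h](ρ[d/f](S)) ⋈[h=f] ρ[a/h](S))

Subexpression sizes:
  S → 5
  ρ[d/f](S) → 5
  π[d,h](ρ[d/f](S)) → 5
  S → 5
  ρ[a/h](S) → 5
  (π[d,h](ρ[d/f](S)) ⋈[h=f] ρ[a/h](S)) → 5

|E| = 5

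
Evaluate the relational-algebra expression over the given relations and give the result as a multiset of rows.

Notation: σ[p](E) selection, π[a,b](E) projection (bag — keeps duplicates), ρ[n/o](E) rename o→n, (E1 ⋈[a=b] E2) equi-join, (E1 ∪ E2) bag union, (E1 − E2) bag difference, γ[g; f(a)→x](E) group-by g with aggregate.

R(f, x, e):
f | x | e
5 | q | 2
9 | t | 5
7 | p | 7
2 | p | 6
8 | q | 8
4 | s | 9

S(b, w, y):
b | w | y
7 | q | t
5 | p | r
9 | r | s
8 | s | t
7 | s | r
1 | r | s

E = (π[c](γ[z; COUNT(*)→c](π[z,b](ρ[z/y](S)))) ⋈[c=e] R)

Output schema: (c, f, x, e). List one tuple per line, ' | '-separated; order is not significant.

Per-node cardinality:
  S → 6
  ρ[z/y](S) → 6
  π[z,b](ρ[z/y](S)) → 6
  γ[z; COUNT(*)→c](π[z,b](ρ[z/y](S))) → 3
  π[c](γ[z; COUNT(*)→c](π[z,b](ρ[z/y](S)))) → 3
  R → 6
  (π[c](γ[z; COUNT(*)→c](π[z,b](ρ[z/y](S)))) ⋈[c=e] R) → 3

== RESULT ==
c | f | x | e
2 | 5 | q | 2
2 | 5 | q | 2
2 | 5 | q | 2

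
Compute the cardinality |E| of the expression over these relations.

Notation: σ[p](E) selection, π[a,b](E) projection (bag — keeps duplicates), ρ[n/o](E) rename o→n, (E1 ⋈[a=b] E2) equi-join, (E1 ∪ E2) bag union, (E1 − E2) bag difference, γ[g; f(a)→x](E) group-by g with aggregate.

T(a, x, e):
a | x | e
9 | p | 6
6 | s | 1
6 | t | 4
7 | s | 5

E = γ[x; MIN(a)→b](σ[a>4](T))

Per-node cardinality:
  T → 4
  σ[a>4](T) → 4
  γ[x; MIN(a)→b](σ[a>4](T)) → 3

|E| = 3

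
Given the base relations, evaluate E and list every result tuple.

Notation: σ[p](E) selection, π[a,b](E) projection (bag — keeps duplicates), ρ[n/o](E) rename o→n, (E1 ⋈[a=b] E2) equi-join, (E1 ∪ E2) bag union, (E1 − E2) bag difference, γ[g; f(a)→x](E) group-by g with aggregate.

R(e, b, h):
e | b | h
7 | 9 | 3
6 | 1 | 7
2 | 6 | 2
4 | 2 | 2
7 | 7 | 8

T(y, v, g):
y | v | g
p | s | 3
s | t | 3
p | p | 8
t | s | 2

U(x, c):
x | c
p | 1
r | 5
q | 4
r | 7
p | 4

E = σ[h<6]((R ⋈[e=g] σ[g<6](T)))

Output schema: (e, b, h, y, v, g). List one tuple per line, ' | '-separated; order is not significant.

Row counts bottom-up:
  R → 5
  T → 4
  σ[g<6](T) → 3
  (R ⋈[e=g] σ[g<6](T)) → 1
  σ[h<6]((R ⋈[e=g] σ[g<6](T))) → 1

== RESULT ==
e | b | h | y | v | g
2 | 6 | 2 | t | s | 2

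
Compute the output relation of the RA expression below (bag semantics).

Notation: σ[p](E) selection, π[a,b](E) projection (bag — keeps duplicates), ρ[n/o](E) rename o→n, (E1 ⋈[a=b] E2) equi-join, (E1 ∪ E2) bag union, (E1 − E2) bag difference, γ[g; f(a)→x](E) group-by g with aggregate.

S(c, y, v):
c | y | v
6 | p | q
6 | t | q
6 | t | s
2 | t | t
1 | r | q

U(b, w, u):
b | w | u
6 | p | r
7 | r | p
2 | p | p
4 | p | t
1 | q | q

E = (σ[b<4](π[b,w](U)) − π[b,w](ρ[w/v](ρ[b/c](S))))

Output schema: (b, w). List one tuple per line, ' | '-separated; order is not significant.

Row counts bottom-up:
  U → 5
  π[b,w](U) → 5
  σ[b<4](π[b,w](U)) → 2
  S → 5
  ρ[b/c](S) → 5
  ρ[w/v](ρ[b/c](S)) → 5
  π[b,w](ρ[w/v](ρ[b/c](S))) → 5
  (σ[b<4](π[b,w](U)) − π[b,w](ρ[w/v](ρ[b/c](S)))) → 1

== RESULT ==
b | w
2 | p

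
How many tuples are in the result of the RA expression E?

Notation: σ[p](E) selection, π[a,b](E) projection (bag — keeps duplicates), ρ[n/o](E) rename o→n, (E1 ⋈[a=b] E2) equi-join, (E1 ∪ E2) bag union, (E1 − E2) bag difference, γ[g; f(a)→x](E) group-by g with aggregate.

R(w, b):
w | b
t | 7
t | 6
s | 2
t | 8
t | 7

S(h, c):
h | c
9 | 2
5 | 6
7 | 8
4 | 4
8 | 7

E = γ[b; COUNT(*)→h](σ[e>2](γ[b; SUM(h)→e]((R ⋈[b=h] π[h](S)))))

Subexpression sizes:
  R → 5
  S → 5
  π[h](S) → 5
  (R ⋈[b=h] π[h](S)) → 3
  γ[b; SUM(h)→e]((R ⋈[b=h] π[h](S))) → 2
  σ[e>2](γ[b; SUM(h)→e]((R ⋈[b=h] π[h](S)))) → 2
  γ[b; COUNT(*)→h](σ[e>2](γ[b; SUM(h)→e]((R ⋈[b=h] π[h](S))))) → 2

|E| = 2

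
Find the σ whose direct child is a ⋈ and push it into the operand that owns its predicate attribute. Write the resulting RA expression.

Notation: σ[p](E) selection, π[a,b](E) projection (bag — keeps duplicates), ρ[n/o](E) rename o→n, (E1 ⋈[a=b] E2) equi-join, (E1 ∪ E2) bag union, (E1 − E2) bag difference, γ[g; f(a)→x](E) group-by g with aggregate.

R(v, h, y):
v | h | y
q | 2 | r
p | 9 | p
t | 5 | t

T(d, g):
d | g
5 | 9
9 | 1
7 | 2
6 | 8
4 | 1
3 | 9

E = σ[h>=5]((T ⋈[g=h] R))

σ filters on h, owned by the right side.
E' = (T ⋈[g=h] σ[h>=5](R))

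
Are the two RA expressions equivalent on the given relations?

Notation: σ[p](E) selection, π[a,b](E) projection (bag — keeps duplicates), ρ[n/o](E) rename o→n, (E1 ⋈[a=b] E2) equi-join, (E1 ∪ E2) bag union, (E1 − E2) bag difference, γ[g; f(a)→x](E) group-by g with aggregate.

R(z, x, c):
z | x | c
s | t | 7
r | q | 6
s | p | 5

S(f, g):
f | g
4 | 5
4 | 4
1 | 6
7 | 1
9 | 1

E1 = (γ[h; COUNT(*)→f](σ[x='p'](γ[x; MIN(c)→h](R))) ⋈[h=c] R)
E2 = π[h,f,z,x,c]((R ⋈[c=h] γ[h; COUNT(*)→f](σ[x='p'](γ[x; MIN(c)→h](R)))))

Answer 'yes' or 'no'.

E1 stepwise |·|:
  R → 3
  γ[x; MIN(c)→h](R) → 3
  σ[x='p'](γ[x; MIN(c)→h](R)) → 1
  γ[h; COUNT(*)→f](σ[x='p'](γ[x; MIN(c)→h](R))) → 1
  R → 3
  (γ[h; COUNT(*)→f](σ[x='p'](γ[x; MIN(c)→h](R))) ⋈[h=c] R) → 1
E2 stepwise |·|:
  R → 3
  R → 3
  γ[x; MIN(c)→h](R) → 3
  σ[x='p'](γ[x; MIN(c)→h](R)) → 1
  γ[h; COUNT(*)→f](σ[x='p'](γ[x; MIN(c)→h](R))) → 1
  (R ⋈[c=h] γ[h; COUNT(*)→f](σ[x='p'](γ[x; MIN(c)→h](R)))) → 1
  π[h,f,z,x,c]((R ⋈[c=h] γ[h; COUNT(*)→f](σ[x='p'](γ[x; MIN(c)→h](R))))) → 1

E1 and E2 produce the same multiset:
h | f | z | x | c
5 | 1 | s | p | 5

yes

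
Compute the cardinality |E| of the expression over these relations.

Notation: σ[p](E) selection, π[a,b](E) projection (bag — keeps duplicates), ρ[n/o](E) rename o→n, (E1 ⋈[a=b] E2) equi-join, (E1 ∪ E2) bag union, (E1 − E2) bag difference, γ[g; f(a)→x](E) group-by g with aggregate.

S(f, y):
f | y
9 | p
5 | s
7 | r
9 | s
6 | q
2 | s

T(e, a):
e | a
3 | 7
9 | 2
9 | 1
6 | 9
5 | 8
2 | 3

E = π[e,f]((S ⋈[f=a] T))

Stepwise |·|:
  S → 6
  T → 6
  (S ⋈[f=a] T) → 4
  π[e,f]((S ⋈[f=a] T)) → 4

|E| = 4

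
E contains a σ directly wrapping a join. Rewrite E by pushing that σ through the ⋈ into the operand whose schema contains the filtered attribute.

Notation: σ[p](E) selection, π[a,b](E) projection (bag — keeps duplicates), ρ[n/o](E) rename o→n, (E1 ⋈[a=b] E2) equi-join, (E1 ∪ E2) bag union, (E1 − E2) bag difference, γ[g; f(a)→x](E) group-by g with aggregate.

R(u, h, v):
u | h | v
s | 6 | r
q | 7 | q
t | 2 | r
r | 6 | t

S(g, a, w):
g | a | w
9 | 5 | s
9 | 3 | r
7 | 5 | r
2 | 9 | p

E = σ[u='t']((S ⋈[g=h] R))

σ filters on u, owned by the right side.
E' = (S ⋈[g=h] σ[u='t'](R))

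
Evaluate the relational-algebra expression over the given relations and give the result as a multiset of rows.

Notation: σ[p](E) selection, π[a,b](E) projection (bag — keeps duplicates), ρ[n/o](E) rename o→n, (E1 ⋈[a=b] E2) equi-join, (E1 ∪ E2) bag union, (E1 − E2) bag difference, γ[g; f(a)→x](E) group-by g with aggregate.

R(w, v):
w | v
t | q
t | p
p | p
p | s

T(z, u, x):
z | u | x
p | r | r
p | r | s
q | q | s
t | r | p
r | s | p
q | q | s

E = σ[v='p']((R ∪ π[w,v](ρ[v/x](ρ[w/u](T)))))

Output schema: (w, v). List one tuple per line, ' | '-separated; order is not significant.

Row counts bottom-up:
  R → 4
  T → 6
  ρ[w/u](T) → 6
  ρ[v/x](ρ[w/u](T)) → 6
  π[w,v](ρ[v/x](ρ[w/u](T))) → 6
  (R ∪ π[w,v](ρ[v/x](ρ[w/u](T)))) → 10
  σ[v='p']((R ∪ π[w,v](ρ[v/x](ρ[w/u](T))))) → 4

== RESULT ==
w | v
p | p
r | p
s | p
t | p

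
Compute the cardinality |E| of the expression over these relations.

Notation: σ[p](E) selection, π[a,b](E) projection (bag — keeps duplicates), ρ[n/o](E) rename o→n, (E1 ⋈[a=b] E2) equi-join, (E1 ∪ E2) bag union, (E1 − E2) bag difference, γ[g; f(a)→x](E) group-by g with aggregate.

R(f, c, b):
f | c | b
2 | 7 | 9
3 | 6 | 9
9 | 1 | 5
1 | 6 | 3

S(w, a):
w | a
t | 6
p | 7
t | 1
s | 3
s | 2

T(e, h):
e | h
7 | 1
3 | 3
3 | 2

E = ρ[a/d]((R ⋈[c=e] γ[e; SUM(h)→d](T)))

Stepwise |·|:
  R → 4
  T → 3
  γ[e; SUM(h)→d](T) → 2
  (R ⋈[c=e] γ[e; SUM(h)→d](T)) → 1
  ρ[a/d]((R ⋈[c=e] γ[e; SUM(h)→d](T))) → 1

|E| = 1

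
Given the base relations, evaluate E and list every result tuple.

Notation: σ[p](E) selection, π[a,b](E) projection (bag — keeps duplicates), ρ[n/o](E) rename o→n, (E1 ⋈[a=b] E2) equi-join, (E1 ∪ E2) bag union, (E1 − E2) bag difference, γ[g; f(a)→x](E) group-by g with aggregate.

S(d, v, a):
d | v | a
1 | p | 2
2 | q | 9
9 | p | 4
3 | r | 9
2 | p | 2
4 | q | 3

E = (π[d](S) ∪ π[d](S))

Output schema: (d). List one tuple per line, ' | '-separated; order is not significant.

Per-node cardinality:
  S → 6
  π[d](S) → 6
  S → 6
  π[d](S) → 6
  (π[d](S) ∪ π[d](S)) → 12

== RESULT ==
d
1
1
2
2
2
2
3
3
4
4
9
9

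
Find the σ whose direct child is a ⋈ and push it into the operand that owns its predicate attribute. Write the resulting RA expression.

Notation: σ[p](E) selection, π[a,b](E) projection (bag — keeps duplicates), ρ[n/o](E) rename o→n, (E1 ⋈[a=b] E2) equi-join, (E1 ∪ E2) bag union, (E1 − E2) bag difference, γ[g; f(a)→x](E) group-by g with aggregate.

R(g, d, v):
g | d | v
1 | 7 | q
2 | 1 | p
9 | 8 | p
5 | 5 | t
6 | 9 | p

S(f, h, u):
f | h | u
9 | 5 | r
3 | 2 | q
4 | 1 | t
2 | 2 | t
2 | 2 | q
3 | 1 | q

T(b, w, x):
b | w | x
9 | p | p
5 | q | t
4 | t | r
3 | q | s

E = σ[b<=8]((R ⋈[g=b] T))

σ filters on b, owned by the right side.
E' = (R ⋈[g=b] σ[b<=8](T))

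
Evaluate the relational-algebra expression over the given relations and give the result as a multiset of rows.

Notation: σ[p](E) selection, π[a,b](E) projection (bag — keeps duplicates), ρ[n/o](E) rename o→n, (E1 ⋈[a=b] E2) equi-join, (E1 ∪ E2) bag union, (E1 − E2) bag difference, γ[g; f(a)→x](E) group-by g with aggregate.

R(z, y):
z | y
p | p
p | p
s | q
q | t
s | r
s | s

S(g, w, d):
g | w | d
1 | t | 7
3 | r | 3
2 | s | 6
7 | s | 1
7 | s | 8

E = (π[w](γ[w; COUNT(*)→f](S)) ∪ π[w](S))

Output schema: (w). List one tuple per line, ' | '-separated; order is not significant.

Stepwise |·|:
  S → 5
  γ[w; COUNT(*)→f](S) → 3
  π[w](γ[w; COUNT(*)→f](S)) → 3
  S → 5
  π[w](S) → 5
  (π[w](γ[w; COUNT(*)→f](S)) ∪ π[w](S)) → 8

== RESULT ==
w
r
r
s
s
s
s
t
t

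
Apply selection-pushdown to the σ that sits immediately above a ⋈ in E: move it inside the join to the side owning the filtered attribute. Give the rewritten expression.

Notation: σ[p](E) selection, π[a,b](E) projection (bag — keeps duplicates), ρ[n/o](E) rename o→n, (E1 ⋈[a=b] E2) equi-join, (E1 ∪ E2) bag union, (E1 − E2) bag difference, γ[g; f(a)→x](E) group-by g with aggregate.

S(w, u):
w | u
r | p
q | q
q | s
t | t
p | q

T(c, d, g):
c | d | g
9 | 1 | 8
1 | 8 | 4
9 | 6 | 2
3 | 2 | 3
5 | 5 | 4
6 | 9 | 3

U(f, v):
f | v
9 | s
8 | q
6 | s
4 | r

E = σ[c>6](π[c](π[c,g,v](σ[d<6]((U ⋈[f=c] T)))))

σ filters on d, owned by the right side.
E' = σ[c>6](π[c](π[c,g,v]((U ⋈[f=c] σ[d<6](T)))))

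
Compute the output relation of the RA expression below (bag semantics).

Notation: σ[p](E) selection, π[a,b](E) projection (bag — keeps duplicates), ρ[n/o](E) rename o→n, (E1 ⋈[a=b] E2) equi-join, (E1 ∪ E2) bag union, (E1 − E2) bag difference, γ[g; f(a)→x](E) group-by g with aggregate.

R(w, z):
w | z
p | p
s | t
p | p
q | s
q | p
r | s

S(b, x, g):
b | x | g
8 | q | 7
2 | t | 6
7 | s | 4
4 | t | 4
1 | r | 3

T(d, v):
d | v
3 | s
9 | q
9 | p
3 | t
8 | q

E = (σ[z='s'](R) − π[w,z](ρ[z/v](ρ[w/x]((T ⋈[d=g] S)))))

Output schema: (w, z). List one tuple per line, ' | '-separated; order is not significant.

Row counts bottom-up:
  R → 6
  σ[z='s'](R) → 2
  T → 5
  S → 5
  (T ⋈[d=g] S) → 2
  ρ[w/x]((T ⋈[d=g] S)) → 2
  ρ[z/v](ρ[w/x]((T ⋈[d=g] S))) → 2
  π[w,z](ρ[z/v](ρ[w/x]((T ⋈[d=g] S)))) → 2
  (σ[z='s'](R) − π[w,z](ρ[z/v](ρ[w/x]((T ⋈[d=g] S))))) → 1

== RESULT ==
w | z
q | s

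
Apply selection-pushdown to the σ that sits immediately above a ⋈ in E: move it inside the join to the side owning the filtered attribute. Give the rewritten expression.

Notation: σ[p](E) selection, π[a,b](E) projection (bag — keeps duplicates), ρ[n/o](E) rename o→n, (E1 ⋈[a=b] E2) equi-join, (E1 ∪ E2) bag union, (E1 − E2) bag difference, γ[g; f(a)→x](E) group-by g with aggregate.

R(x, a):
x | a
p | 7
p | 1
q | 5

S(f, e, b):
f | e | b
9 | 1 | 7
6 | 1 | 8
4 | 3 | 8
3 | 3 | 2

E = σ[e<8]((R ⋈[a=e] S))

σ filters on e, owned by the right side.
E' = (R ⋈[a=e] σ[e<8](S))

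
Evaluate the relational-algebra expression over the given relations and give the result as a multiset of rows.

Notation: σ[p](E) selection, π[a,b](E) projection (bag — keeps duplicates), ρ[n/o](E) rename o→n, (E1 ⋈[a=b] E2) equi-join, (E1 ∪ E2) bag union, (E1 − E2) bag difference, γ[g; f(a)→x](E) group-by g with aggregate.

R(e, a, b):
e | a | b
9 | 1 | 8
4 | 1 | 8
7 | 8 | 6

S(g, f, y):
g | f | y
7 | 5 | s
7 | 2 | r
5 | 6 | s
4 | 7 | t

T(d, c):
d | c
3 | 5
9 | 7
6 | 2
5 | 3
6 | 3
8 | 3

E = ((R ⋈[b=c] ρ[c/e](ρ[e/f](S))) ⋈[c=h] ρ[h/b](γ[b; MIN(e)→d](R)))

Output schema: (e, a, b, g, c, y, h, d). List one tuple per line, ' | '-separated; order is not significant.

Stepwise |·|:
  R → 3
  S → 4
  ρ[e/f](S) → 4
  ρ[c/e](ρ[e/f](S)) → 4
  (R ⋈[b=c] ρ[c/e](ρ[e/f](S))) → 1
  R → 3
  γ[b; MIN(e)→d](R) → 2
  ρ[h/b](γ[b; MIN(e)→d](R)) → 2
  ((R ⋈[b=c] ρ[c/e](ρ[e/f](S))) ⋈[c=h] ρ[h/b](γ[b; MIN(e)→d](R))) → 1

== RESULT ==
e | a | b | g | c | y | h | d
7 | 8 | 6 | 5 | 6 | s | 6 | 7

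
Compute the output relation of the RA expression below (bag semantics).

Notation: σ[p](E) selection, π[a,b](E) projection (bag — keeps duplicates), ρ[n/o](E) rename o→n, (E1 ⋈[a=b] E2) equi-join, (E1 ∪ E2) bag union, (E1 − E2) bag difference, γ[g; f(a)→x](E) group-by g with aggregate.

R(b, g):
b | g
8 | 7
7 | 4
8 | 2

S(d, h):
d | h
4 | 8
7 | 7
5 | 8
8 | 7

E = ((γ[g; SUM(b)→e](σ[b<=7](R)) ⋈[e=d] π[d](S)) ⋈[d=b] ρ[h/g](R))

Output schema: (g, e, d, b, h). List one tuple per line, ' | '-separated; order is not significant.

Row counts bottom-up:
  R → 3
  σ[b<=7](R) → 1
  γ[g; SUM(b)→e](σ[b<=7](R)) → 1
  S → 4
  π[d](S) → 4
  (γ[g; SUM(b)→e](σ[b<=7](R)) ⋈[e=d] π[d](S)) → 1
  R → 3
  ρ[h/g](R) → 3
  ((γ[g; SUM(b)→e](σ[b<=7](R)) ⋈[e=d] π[d](S)) ⋈[d=b] ρ[h/g](R)) → 1

== RESULT ==
g | e | d | b | h
4 | 7 | 7 | 7 | 4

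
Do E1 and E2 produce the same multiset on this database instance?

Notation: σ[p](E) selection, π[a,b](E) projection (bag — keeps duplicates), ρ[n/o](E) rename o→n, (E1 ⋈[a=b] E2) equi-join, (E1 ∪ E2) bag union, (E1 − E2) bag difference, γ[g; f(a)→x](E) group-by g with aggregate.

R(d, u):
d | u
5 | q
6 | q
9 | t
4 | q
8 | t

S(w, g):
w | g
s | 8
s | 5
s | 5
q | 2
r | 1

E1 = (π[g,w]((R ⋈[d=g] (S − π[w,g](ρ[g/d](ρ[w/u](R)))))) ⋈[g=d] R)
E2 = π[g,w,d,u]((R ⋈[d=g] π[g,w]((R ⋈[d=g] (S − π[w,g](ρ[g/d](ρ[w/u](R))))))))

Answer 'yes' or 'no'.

E1 row counts bottom-up:
  R → 5
  S → 5
  R → 5
  ρ[w/u](R) → 5
  ρ[g/d](ρ[w/u](R)) → 5
  π[w,g](ρ[g/d](ρ[w/u](R))) → 5
  (S − π[w,g](ρ[g/d](ρ[w/u](R)))) → 5
  (R ⋈[d=g] (S − π[w,g](ρ[g/d](ρ[w/u](R))))) → 3
  π[g,w]((R ⋈[d=g] (S − π[w,g](ρ[g/d](ρ[w/u](R)))))) → 3
  R → 5
  (π[g,w]((R ⋈[d=g] (S − π[w,g](ρ[g/d](ρ[w/u](R)))))) ⋈[g=d] R) → 3
E2 row counts bottom-up:
  R → 5
  R → 5
  S → 5
  R → 5
  ρ[w/u](R) → 5
  ρ[g/d](ρ[w/u](R)) → 5
  π[w,g](ρ[g/d](ρ[w/u](R))) → 5
  (S − π[w,g](ρ[g/d](ρ[w/u](R)))) → 5
  (R ⋈[d=g] (S − π[w,g](ρ[g/d](ρ[w/u](R))))) → 3
  π[g,w]((R ⋈[d=g] (S − π[w,g](ρ[g/d](ρ[w/u](R)))))) → 3
  (R ⋈[d=g] π[g,w]((R ⋈[d=g] (S − π[w,g](ρ[g/d](ρ[w/u](R))))))) → 3
  π[g,w,d,u]((R ⋈[d=g] π[g,w]((R ⋈[d=g] (S − π[w,g](ρ[g/d](ρ[w/u](R)))))))) → 3

E1 and E2 produce the same multiset:
g | w | d | u
5 | s | 5 | q
5 | s | 5 | q
8 | s | 8 | t

yes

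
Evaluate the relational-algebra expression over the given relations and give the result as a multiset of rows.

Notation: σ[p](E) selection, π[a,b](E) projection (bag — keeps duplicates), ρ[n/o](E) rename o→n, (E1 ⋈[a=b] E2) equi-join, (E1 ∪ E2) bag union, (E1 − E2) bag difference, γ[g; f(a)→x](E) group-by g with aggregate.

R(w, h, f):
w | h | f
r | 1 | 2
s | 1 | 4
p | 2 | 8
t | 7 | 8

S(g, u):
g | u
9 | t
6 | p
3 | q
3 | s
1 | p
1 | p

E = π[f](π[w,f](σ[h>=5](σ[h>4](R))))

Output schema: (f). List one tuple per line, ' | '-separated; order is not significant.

Subexpression sizes:
  R → 4
  σ[h>4](R) → 1
  σ[h>=5](σ[h>4](R)) → 1
  π[w,f](σ[h>=5](σ[h>4](R))) → 1
  π[f](π[w,f](σ[h>=5](σ[h>4](R)))) → 1

== RESULT ==
f
8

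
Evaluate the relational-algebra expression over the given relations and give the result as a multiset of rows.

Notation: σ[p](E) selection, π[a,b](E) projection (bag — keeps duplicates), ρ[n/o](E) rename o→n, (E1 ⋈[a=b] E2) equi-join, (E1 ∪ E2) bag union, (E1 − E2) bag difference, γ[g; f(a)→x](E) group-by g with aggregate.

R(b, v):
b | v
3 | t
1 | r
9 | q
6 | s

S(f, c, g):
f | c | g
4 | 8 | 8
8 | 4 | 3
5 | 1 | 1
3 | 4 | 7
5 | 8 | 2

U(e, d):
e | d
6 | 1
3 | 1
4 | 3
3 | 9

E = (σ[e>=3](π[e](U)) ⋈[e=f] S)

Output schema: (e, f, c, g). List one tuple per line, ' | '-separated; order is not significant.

Stepwise |·|:
  U → 4
  π[e](U) → 4
  σ[e>=3](π[e](U)) → 4
  S → 5
  (σ[e>=3](π[e](U)) ⋈[e=f] S) → 3

== RESULT ==
e | f | c | g
3 | 3 | 4 | 7
3 | 3 | 4 | 7
4 | 4 | 8 | 8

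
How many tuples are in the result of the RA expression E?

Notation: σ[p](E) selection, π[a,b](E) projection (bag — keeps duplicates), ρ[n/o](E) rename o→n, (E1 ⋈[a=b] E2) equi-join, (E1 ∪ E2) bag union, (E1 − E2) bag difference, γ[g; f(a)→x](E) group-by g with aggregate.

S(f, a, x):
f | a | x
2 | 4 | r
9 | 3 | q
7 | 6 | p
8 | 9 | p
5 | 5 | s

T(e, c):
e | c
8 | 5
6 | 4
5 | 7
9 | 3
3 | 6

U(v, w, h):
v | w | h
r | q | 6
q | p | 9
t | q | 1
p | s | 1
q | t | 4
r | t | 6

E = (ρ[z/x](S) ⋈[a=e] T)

Per-node cardinality:
  S → 5
  ρ[z/x](S) → 5
  T → 5
  (ρ[z/x](S) ⋈[a=e] T) → 4

|E| = 4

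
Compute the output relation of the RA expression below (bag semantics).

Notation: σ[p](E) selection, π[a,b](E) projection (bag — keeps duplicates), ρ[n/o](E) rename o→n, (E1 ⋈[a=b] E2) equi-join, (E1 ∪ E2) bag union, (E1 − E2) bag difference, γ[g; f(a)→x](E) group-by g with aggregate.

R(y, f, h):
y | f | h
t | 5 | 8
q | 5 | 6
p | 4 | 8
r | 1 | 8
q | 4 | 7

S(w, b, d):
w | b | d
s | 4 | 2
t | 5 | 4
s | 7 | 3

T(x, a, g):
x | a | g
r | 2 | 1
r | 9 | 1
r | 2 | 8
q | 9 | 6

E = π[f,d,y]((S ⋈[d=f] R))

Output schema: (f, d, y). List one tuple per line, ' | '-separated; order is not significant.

Subexpression sizes:
  S → 3
  R → 5
  (S ⋈[d=f] R) → 2
  π[f,d,y]((S ⋈[d=f] R)) → 2

== RESULT ==
f | d | y
4 | 4 | p
4 | 4 | q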